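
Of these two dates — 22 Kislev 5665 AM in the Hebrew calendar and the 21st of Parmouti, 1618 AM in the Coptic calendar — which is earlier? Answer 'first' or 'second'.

second

The two dates have Julian Day Numbers 2416815 and 2415869 respectively.
Since 2415869 < 2416815, the second date comes first.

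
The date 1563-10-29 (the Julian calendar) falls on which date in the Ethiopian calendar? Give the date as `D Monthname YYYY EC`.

Julian Day Number of the source date = 2292245.
Converting JDN 2292245 to the Ethiopian calendar gives 1 Hidar 1556 EC.

1 Hidar 1556 EC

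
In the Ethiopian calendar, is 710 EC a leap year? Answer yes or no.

710 mod 4 = 2; in the Ethiopian calendar a year is leap when year mod 4 = 3, so it is a common year.

no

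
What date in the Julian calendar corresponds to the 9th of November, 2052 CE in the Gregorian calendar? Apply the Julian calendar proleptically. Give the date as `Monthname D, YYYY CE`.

October 27, 2052 CE

For dates in this range the Gregorian date is 13 days ahead of the Julian.
9 November 2052 Gregorian − 13 days → 27 October 2052 Julian.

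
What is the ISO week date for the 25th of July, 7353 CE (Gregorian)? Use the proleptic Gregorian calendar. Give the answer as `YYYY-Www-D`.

The weekday is Wednesday (ISO weekday 3).
That Wednesday belongs to ISO week 30 of ISO year 7353.

7353-W30-3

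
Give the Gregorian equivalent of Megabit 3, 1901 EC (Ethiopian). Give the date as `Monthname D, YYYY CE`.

Julian Day Number of the source date = 2418378.
Converting JDN 2418378 to the Gregorian calendar gives 12 March 1909 CE.

March 12, 1909 CE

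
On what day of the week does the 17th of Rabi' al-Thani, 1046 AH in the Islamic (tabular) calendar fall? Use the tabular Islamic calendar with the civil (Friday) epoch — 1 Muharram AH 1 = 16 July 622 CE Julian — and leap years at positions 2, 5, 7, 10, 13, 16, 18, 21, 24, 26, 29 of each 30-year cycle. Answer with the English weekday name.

Equivalently 18 September 1636 Gregorian, JDN 2318858.
2318858 ≡ 3 (mod 7); counting from Monday = 0 gives Thursday.

Thursday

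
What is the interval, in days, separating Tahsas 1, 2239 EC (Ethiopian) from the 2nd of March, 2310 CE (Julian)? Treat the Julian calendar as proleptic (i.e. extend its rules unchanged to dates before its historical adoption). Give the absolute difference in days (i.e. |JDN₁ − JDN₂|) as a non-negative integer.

23106

JDN of the first date = 2541740.
JDN of the second date = 2564846.
|2564846 − 2541740| = 23106.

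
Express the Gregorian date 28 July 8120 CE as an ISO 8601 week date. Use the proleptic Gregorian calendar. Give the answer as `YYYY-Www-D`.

8120-W30-7

The weekday is Sunday (ISO weekday 7).
That Sunday belongs to ISO week 30 of ISO year 8120.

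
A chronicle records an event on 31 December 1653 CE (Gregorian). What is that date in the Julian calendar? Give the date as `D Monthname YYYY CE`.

For dates in this range the Gregorian date is 10 days ahead of the Julian.
31 December 1653 Gregorian − 10 days → 21 December 1653 Julian.

21 December 1653 CE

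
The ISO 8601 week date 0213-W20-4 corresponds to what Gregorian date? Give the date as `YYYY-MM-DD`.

ISO week 1 of 213 is the week containing the first Thursday of 213.
Week 20, day 4 (Thursday) lands on 0213-05-20.

0213-05-20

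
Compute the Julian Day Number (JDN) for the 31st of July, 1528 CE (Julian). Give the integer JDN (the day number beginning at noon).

2279372

Equivalently 10 August 1528 (proleptic Gregorian).
JDN 2299161 is 15 October 1582 CE (Gregorian); the target day is −19789 days from there, so JDN = 2279372.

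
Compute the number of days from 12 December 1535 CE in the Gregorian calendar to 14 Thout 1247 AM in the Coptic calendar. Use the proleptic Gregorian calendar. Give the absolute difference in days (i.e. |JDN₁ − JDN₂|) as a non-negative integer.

1908

First date → JDN 2282052; second date → JDN 2280144.
The interval is |2282052 − 2280144| = 1908 days.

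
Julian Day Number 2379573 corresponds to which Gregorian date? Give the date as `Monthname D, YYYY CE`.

Counting from JDN 2299161 = 15 Oct 1582 gives an offset of 80412 days.

December 13, 1802 CE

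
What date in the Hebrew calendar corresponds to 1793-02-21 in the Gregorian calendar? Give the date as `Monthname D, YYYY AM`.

Adar 9, 5553 AM

Julian Day Number of the source date = 2375992.
Converting JDN 2375992 to the Hebrew calendar gives 9 Adar 5553 AM.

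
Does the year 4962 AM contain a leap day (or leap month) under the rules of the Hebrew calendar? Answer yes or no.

Hebrew year 4962 is year 3 of its 19-year Metonic cycle; leap years are at positions 3, 6, 8, 11, 14, 17, 19, so it is a leap year (13 months).

yes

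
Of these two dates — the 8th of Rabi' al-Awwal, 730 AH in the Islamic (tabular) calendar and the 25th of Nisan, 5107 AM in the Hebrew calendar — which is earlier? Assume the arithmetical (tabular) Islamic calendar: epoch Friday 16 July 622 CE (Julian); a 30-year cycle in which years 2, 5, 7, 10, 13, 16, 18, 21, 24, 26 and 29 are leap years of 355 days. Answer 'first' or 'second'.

Converting both to JDN: 2206839 vs 2213145; the smaller is the first.

first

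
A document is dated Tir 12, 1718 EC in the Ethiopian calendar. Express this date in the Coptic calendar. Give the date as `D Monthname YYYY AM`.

12 Tobi 1442 AM

Julian Day Number of the source date = 2351486.
Converting JDN 2351486 to the Coptic calendar gives 12 Tobi 1442 AM.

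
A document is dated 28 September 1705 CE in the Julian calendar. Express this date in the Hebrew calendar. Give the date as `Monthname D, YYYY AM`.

Julian Day Number of the source date = 2344080.
Converting JDN 2344080 to the Hebrew calendar gives 21 Tishrei 5466 AM.

Tishrei 21, 5466 AM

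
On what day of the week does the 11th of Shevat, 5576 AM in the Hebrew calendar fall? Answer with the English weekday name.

This is JDN 2384380 (10 February 1816 Gregorian).
JDN 2384380 mod 7 = 5, and JDN 0 was a Monday, so this is a Saturday.

Saturday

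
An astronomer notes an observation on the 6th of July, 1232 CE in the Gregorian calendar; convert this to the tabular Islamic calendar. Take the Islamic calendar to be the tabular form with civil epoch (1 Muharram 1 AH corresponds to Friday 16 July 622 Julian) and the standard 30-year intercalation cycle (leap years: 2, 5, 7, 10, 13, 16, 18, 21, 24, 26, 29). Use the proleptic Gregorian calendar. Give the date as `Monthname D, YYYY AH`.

Julian Day Number of the source date = 2171226.
Converting JDN 2171226 to the tabular Islamic calendar gives 9 Ramadan 629 AH.

Ramadan 9, 629 AH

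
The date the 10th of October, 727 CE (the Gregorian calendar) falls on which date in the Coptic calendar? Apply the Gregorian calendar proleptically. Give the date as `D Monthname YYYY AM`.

8 Paopi 444 AM

Both dates share Julian Day Number 1986873; in the Coptic calendar that is 8 Paopi 444 AM.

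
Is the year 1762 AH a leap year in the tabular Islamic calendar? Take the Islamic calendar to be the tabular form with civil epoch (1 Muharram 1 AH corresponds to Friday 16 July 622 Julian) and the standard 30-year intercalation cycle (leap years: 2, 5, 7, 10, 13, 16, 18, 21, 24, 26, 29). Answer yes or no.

Year 1762 AH is year 22 of its 30-year cycle; leap positions are 2, 5, 7, 10, 13, 16, 18, 21, 24, 26, 29, so it is a common year (354 days).

no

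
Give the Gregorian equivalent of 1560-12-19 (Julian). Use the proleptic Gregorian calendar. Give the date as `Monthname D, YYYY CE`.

At this point the Julian calendar is 10 days behind the Gregorian.
19 December 1560 Julian + 10 days → 29 December 1560 Gregorian.

December 29, 1560 CE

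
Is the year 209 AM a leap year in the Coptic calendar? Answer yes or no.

209 mod 4 = 1; in the Coptic calendar a year is leap when year mod 4 = 3, so it is a common year.

no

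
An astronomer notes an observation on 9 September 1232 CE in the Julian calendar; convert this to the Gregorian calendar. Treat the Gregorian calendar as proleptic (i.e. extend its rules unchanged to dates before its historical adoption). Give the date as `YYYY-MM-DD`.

1232-09-16

At this point the Julian calendar is 7 days behind the Gregorian.
9 September 1232 Julian + 7 days → 16 September 1232 Gregorian.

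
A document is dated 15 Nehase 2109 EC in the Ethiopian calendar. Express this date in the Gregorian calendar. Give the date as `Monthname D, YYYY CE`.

August 22, 2117 CE

Both dates share Julian Day Number 2494512; in the Gregorian calendar that is 22 August 2117 CE.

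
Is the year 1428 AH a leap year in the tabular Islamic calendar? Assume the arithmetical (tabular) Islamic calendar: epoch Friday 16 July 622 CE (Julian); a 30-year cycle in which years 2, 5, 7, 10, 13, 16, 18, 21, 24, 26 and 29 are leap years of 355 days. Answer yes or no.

yes

Year 1428 AH is year 18 of its 30-year cycle; leap positions are 2, 5, 7, 10, 13, 16, 18, 21, 24, 26, 29, so it is a leap year (355 days).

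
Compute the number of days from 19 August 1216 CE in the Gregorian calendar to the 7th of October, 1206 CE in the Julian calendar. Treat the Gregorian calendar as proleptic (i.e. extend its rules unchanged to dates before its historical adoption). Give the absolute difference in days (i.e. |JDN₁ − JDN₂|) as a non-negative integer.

First date → JDN 2165426; second date → JDN 2161829.
The interval is |2165426 − 2161829| = 3597 days.

3597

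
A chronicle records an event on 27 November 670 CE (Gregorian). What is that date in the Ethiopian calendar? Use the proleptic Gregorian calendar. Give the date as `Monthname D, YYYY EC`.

Both dates share Julian Day Number 1966103; in the Ethiopian calendar that is 28 Hidar 663 EC.

Hidar 28, 663 EC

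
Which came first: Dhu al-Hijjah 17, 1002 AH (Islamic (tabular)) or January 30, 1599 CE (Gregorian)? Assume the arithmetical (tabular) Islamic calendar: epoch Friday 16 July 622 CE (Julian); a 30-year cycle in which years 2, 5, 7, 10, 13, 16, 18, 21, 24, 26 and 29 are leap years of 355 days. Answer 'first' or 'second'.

first

Converting both to JDN: 2303502 vs 2305112; the smaller is the first.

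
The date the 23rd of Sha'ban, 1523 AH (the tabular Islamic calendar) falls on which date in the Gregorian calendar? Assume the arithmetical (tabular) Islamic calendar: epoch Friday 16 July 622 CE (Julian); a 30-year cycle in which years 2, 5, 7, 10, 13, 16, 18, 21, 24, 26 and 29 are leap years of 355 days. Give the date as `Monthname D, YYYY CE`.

November 7, 2099 CE

Julian Day Number of the source date = 2488015.
Converting JDN 2488015 to the Gregorian calendar gives 7 November 2099 CE.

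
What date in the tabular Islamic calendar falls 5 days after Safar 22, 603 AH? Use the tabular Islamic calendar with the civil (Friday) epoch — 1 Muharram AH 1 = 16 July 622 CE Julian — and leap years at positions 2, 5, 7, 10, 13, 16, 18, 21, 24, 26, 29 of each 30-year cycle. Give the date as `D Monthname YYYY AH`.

JDN of Safar 22, 603 AH = 2161820.
2161820 + 5 = 2161825.
JDN 2161825 in the tabular Islamic calendar is 27 Safar 603 AH.

27 Safar 603 AH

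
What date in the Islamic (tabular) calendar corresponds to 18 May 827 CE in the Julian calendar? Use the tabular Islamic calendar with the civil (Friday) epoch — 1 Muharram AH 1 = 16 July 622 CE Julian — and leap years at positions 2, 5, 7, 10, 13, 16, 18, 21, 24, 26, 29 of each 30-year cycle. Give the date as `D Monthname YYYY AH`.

17 Safar 212 AH

Julian Day Number of the source date = 2023257.
Converting JDN 2023257 to the tabular Islamic calendar gives 17 Safar 212 AH.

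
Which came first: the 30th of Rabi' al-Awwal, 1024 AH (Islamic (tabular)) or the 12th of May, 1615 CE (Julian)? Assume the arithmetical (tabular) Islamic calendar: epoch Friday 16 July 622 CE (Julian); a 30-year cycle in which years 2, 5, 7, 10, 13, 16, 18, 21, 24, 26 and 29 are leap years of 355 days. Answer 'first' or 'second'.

The two dates have Julian Day Numbers 2311045 and 2311068 respectively.
Since 2311045 < 2311068, the first date comes first.

first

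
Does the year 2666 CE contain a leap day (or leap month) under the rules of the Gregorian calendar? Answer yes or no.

no

2666 is not divisible by 4, so it is a common year.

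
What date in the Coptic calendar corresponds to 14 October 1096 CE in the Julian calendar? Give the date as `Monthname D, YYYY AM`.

Paopi 17, 813 AM

Julian Day Number of the source date = 2121659.
Converting JDN 2121659 to the Coptic calendar gives 17 Paopi 813 AM.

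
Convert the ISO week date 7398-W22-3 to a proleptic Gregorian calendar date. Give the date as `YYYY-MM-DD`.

7398-05-30

ISO week 1 of 7398 is the week containing the first Thursday of 7398.
Week 22, day 3 (Wednesday) lands on 7398-05-30.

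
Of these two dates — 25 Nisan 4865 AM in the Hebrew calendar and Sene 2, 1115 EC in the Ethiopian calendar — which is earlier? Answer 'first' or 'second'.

first

The two dates have Julian Day Numbers 2124760 and 2131380 respectively.
Since 2124760 < 2131380, the first date comes first.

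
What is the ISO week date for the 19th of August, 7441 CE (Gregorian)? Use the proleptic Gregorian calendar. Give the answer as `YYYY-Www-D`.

The weekday is Thursday (ISO weekday 4).
That Thursday belongs to ISO week 33 of ISO year 7441.

7441-W33-4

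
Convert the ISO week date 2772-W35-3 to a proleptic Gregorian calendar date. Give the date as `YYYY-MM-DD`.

ISO week 1 of 2772 is the week containing the first Thursday of 2772.
Week 35, day 3 (Wednesday) lands on 2772-08-30.

2772-08-30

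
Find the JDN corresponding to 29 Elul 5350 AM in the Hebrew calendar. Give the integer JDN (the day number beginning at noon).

2302066

In the Gregorian calendar the same day is 28 September 1590.
JDN 2451545 is 1 January 2000 CE (Gregorian); the target day is −149479 days from there, so JDN = 2302066.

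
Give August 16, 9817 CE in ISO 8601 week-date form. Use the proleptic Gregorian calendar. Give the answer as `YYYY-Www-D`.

9817-W33-6

The weekday is Saturday (ISO weekday 6).
That Saturday belongs to ISO week 33 of ISO year 9817.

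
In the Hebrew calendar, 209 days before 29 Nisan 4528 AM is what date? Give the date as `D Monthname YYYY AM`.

JDN of 29 Nisan 4528 AM = 2001681.
2001681 − 209 = 2001472.
JDN 2001472 in the Hebrew calendar is 28 Tishrei 4528 AM.

28 Tishrei 4528 AM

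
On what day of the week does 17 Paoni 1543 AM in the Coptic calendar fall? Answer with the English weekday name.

Equivalently 23 June 1827 Gregorian, JDN 2388531.
Since JDN mod 7 = 5 (0 = Monday), the day is Saturday.

Saturday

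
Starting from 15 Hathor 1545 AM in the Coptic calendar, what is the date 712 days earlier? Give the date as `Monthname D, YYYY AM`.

Koiak 4, 1543 AM

The starting date is JDN 2389050; 2389050 − 712 = 2388338.
JDN 2388338 corresponds to Koiak 4, 1543 AM.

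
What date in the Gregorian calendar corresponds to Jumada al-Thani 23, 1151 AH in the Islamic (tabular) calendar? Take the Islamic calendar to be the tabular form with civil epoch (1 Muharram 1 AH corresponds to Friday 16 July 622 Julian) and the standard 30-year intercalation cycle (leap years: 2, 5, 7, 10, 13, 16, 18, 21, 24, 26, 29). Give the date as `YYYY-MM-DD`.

Julian Day Number of the source date = 2356132.
Converting JDN 2356132 to the Gregorian calendar gives 8 October 1738 CE.

1738-10-08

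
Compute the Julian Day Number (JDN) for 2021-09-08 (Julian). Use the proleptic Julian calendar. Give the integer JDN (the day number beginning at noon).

2459479

Equivalently 21 September 2021 (Gregorian).
JDN 2299161 is 15 October 1582 CE (Gregorian); the target day is +160318 days from there, so JDN = 2459479.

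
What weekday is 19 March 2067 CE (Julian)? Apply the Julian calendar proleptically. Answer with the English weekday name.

This is JDN 2476107 (1 April 2067 Gregorian).
2476107 ≡ 4 (mod 7); counting from Monday = 0 gives Friday.

Friday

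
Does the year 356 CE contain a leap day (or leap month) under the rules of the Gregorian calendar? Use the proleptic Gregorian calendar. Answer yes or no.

yes

356 is divisible by 4 and not by 100, so it is a leap year.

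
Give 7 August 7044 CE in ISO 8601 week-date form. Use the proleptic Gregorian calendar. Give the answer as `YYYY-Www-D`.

The weekday is Wednesday (ISO weekday 3).
That Wednesday belongs to ISO week 32 of ISO year 7044.

7044-W32-3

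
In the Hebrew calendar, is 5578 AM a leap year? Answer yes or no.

Hebrew year 5578 is year 11 of its 19-year Metonic cycle; leap years are at positions 3, 6, 8, 11, 14, 17, 19, so it is a leap year (13 months).

yes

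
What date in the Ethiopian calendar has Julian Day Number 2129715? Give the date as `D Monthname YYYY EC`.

JDN 2129715 is 11 November 1118 in the proleptic Gregorian calendar.
In the Ethiopian calendar that day is 8 Hidar 1111 EC.

8 Hidar 1111 EC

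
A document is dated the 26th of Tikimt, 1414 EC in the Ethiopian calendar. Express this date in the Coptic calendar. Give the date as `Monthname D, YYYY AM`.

Paopi 26, 1138 AM

The source date corresponds to 1 November 1421 in the proleptic Gregorian calendar (JDN 2240374).
That day falls on 26 Paopi 1138 AM in the Coptic calendar.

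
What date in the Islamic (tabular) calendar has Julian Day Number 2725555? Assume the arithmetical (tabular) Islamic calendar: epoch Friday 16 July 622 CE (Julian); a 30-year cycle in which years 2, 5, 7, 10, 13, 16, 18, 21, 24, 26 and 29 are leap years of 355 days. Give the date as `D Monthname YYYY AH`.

The Gregorian equivalent of JDN 2725555 is 20 March 2750.
In the tabular Islamic calendar that day is 19 Dhu al-Hijjah 2193 AH.

19 Dhu al-Hijjah 2193 AH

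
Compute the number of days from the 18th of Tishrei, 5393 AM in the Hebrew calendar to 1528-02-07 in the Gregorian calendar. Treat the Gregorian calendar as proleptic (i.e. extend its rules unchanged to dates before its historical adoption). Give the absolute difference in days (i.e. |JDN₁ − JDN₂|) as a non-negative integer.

JDN of the first date = 2317412.
JDN of the second date = 2279187.
|2279187 − 2317412| = 38225.

38225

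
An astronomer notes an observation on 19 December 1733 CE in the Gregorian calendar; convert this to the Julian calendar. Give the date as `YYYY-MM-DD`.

For dates in this range the Gregorian date is 11 days ahead of the Julian.
19 December 1733 Gregorian − 11 days → 8 December 1733 Julian.

1733-12-08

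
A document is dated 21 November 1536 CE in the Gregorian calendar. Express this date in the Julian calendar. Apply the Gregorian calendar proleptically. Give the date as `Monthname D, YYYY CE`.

November 11, 1536 CE

The Julian–Gregorian offset here is 10 days (Julian trailing).
21 November 1536 Gregorian − 10 days → 11 November 1536 Julian.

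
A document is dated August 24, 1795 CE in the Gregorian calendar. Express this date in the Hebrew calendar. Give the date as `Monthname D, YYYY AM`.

Both dates share Julian Day Number 2376906; in the Hebrew calendar that is 9 Elul 5555 AM.

Elul 9, 5555 AM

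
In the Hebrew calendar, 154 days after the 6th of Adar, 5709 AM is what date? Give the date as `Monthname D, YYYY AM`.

Av 13, 5709 AM

JDN of the 6th of Adar, 5709 AM = 2432983.
2432983 + 154 = 2433137.
JDN 2433137 in the Hebrew calendar is Av 13, 5709 AM.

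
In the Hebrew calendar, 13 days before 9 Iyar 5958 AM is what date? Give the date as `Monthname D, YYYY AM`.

JDN of 9 Iyar 5958 AM = 2523998.
2523998 − 13 = 2523985.
JDN 2523985 in the Hebrew calendar is Nisan 26, 5958 AM.

Nisan 26, 5958 AM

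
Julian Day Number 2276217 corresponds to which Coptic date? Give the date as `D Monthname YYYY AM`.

JDN 2276217 is 21 December 1519 in the proleptic Gregorian calendar.
In the Coptic calendar that day is 14 Koiak 1236 AM.

14 Koiak 1236 AM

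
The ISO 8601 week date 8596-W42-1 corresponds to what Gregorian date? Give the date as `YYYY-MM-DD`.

8596-10-17

ISO week 1 of 8596 is the week containing the first Thursday of 8596.
Week 42, day 1 (Monday) lands on 8596-10-17.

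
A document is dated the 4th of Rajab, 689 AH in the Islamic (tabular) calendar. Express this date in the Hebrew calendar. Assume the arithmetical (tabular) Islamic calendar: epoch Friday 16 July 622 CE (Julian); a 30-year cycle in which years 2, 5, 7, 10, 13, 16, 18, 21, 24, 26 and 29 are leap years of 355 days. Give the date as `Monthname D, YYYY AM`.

The source date corresponds to 20 July 1290 in the proleptic Gregorian calendar (JDN 2192424).
That day falls on 4 Av 5050 AM in the Hebrew calendar.

Av 4, 5050 AM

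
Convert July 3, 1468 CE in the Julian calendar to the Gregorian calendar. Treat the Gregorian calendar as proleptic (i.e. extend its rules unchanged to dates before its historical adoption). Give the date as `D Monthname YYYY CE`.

At this point the Julian calendar is 9 days behind the Gregorian.
3 July 1468 Julian + 9 days → 12 July 1468 Gregorian.

12 July 1468 CE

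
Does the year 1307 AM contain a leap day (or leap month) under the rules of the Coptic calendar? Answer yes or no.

1307 mod 4 = 3; in the Coptic calendar a year is leap when year mod 4 = 3, so it is a leap year.

yes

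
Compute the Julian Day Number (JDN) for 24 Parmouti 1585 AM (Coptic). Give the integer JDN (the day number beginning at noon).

2403819

In the Gregorian calendar the same day is 1 May 1869.
JDN 2451545 is 1 January 2000 CE (Gregorian); the target day is −47726 days from there, so JDN = 2403819.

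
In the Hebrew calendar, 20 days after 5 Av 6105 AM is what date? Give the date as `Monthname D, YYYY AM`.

Av 25, 6105 AM

The starting date is JDN 2577770; 2577770 + 20 = 2577790.
JDN 2577790 corresponds to Av 25, 6105 AM.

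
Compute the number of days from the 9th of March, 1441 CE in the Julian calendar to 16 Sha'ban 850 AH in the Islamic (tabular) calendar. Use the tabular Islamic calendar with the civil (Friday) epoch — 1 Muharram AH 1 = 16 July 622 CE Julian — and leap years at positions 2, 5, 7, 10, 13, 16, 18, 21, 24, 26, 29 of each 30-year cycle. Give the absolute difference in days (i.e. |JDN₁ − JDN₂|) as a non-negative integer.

2068

First date → JDN 2247451; second date → JDN 2249519.
The interval is |2247451 − 2249519| = 2068 days.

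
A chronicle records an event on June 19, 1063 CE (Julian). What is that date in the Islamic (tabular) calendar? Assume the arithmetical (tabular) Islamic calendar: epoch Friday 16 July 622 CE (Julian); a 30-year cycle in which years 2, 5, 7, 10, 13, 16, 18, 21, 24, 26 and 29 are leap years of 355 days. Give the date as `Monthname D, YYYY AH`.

Julian Day Number of the source date = 2109488.
Converting JDN 2109488 to the tabular Islamic calendar gives 19 Jumada al-Thani 455 AH.

Jumada al-Thani 19, 455 AH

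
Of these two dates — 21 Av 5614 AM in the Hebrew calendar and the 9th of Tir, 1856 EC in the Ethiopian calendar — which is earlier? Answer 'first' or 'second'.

First date → JDN 2398446; second date → JDN 2401888.
JDN 2398446 < JDN 2401888, so the first date is earlier.

first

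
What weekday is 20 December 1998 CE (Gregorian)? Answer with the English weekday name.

Sunday

Since JDN mod 7 = 6 (0 = Monday), the day is Sunday.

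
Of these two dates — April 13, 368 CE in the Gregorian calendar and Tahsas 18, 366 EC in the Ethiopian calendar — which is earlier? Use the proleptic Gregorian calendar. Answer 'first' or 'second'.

first

The two dates have Julian Day Numbers 1855572 and 1857644 respectively.
Since 1855572 < 1857644, the first date comes first.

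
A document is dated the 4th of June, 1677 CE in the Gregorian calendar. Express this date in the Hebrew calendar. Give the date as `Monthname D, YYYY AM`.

Sivan 4, 5437 AM

Julian Day Number of the source date = 2333727.
Converting JDN 2333727 to the Hebrew calendar gives 4 Sivan 5437 AM.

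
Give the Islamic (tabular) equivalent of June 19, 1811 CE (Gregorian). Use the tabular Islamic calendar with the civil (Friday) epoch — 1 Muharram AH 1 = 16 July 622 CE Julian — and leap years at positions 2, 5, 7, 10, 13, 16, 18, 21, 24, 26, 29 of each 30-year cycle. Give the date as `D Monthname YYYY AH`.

Both dates share Julian Day Number 2382683; in the tabular Islamic calendar that is 27 Jumada al-Awwal 1226 AH.

27 Jumada al-Awwal 1226 AH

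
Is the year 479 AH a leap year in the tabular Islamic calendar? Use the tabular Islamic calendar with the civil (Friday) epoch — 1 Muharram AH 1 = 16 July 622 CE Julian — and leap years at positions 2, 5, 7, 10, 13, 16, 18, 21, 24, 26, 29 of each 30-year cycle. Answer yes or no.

Year 479 AH is year 29 of its 30-year cycle; leap positions are 2, 5, 7, 10, 13, 16, 18, 21, 24, 26, 29, so it is a leap year (355 days).

yes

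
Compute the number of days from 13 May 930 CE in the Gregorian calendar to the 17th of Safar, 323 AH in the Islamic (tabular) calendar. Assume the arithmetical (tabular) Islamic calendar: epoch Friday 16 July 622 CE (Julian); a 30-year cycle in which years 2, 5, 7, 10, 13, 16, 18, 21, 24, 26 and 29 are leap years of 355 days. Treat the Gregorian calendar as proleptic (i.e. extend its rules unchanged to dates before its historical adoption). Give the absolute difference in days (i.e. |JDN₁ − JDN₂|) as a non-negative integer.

First date → JDN 2060868; second date → JDN 2062592.
The interval is |2060868 − 2062592| = 1724 days.

1724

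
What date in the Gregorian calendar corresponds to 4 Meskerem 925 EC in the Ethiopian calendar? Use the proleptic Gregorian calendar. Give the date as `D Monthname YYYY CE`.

Both dates share Julian Day Number 2061715; in the Gregorian calendar that is 6 September 932 CE.

6 September 932 CE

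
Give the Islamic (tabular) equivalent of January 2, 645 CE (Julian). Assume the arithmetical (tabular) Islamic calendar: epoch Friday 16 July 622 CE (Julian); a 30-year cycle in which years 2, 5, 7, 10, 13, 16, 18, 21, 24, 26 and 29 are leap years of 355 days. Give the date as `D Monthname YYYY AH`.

27 Safar 24 AH

Both dates share Julian Day Number 1956646; in the tabular Islamic calendar that is 27 Safar 24 AH.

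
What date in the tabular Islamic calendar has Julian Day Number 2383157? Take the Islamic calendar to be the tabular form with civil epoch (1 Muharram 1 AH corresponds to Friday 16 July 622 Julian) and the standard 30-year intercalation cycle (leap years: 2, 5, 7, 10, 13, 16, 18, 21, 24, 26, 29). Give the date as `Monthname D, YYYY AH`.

Ramadan 28, 1227 AH

JDN 2383157 is 5 October 1812 in the Gregorian calendar.
In the tabular Islamic calendar that day is Ramadan 28, 1227 AH.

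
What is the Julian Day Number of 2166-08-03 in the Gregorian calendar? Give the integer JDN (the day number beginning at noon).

2512390

JDN 2400001 is 17 November 1858 CE (Gregorian), MJD 0; the target day is +112389 days from there, so JDN = 2512390.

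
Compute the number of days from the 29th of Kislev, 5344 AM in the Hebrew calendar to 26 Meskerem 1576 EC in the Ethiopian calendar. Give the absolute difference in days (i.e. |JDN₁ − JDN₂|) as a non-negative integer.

First date → JDN 2299586; second date → JDN 2299515.
The interval is |2299586 − 2299515| = 71 days.

71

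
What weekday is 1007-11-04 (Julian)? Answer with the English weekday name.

Tuesday

This is JDN 2089172 (10 November 1007 Gregorian).
2089172 ≡ 1 (mod 7); counting from Monday = 0 gives Tuesday.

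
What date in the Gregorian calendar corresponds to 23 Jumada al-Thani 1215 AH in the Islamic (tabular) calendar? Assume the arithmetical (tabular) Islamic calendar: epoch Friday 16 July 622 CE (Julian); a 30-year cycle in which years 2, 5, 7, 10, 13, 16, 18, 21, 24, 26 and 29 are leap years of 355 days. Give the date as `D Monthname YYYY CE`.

11 November 1800 CE

Julian Day Number of the source date = 2378811.
Converting JDN 2378811 to the Gregorian calendar gives 11 November 1800 CE.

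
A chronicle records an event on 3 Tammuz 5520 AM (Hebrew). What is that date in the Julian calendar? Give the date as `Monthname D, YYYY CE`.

June 6, 1760 CE

Both dates share Julian Day Number 2364055; in the Julian calendar that is 6 June 1760 CE.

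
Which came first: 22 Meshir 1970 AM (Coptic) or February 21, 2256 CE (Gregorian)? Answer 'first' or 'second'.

first

The two dates have Julian Day Numbers 2544378 and 2545098 respectively.
Since 2544378 < 2545098, the first date comes first.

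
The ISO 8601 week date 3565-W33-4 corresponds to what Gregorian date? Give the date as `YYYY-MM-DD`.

ISO week 1 of 3565 is the week containing the first Thursday of 3565.
Week 33, day 4 (Thursday) lands on 3565-08-19.

3565-08-19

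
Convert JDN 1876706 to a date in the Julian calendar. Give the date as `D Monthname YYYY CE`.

The proleptic Gregorian equivalent of JDN 1876706 is 22 February 426.
In the Julian calendar that day is 21 February 426 CE.

21 February 426 CE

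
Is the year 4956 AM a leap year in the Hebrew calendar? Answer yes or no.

Hebrew year 4956 is year 16 of its 19-year Metonic cycle; leap years are at positions 3, 6, 8, 11, 14, 17, 19, so it is a common year (12 months).

no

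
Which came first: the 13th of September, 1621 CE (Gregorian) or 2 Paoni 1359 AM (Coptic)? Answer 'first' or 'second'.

first

Converting both to JDN: 2313374 vs 2321310; the smaller is the first.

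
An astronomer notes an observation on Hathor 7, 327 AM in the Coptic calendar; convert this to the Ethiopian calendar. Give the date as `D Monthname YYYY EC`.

The source date corresponds to 6 November 610 in the proleptic Gregorian calendar (JDN 1944167).
That day falls on 7 Hidar 603 EC in the Ethiopian calendar.

7 Hidar 603 EC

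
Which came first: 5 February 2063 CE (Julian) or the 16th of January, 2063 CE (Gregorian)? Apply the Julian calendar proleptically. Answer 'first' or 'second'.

second

Converting both to JDN: 2474604 vs 2474571; the smaller is the second.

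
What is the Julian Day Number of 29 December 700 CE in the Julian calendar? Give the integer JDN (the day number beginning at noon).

1977096

Equivalently 2 January 701 (proleptic Gregorian).
JDN 2400001 is 17 November 1858 CE (Gregorian), MJD 0; the target day is −422905 days from there, so JDN = 1977096.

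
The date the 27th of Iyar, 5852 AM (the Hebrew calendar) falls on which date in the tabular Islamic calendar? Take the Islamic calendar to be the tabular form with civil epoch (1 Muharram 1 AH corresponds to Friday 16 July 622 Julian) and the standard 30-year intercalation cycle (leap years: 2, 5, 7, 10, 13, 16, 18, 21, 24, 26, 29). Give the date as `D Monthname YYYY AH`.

Both dates share Julian Day Number 2485302; in the tabular Islamic calendar that is 27 Dhu al-Hijjah 1515 AH.

27 Dhu al-Hijjah 1515 AH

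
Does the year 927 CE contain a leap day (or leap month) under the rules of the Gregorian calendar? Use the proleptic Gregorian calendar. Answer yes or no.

927 is not divisible by 4, so it is a common year.

no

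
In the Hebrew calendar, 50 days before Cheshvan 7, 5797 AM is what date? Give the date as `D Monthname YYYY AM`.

JDN of Cheshvan 7, 5797 AM = 2464995.
2464995 − 50 = 2464945.
JDN 2464945 in the Hebrew calendar is 16 Elul 5796 AM.

16 Elul 5796 AM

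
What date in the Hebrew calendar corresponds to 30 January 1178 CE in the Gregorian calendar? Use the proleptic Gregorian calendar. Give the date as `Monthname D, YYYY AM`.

Adar I 3, 4938 AM

Julian Day Number of the source date = 2151345.
Converting JDN 2151345 to the Hebrew calendar gives 3 Adar I 4938 AM.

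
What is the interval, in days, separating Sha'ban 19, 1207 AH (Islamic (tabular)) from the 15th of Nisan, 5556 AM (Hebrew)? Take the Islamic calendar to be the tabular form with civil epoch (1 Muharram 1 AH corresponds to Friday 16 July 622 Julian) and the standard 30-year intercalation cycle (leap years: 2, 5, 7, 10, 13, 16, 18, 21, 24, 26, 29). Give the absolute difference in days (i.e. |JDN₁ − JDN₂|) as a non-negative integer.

1118

JDN of the first date = 2376031.
JDN of the second date = 2377149.
|2377149 − 2376031| = 1118.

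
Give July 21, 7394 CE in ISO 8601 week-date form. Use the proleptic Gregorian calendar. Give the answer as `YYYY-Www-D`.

7394-W30-1

The weekday is Monday (ISO weekday 1).
That Monday belongs to ISO week 30 of ISO year 7394.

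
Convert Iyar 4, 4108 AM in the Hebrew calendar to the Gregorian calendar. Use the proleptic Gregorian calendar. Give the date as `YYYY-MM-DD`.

0348-04-20

Julian Day Number of the source date = 1848274.
Converting JDN 1848274 to the Gregorian calendar gives 20 April 348 CE.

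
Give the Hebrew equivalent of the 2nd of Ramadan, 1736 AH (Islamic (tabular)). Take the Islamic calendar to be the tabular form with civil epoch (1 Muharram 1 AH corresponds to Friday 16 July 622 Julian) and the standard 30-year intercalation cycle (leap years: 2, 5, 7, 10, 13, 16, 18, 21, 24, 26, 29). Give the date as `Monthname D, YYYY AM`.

Av 2, 6066 AM

The source date corresponds to 14 July 2306 in the Gregorian calendar (JDN 2563503).
That day falls on 2 Av 6066 AM in the Hebrew calendar.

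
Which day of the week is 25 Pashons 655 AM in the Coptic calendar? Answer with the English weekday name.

Monday

In the proleptic Gregorian calendar this is 25 May 939 (JDN 2064167).
Since JDN mod 7 = 0 (0 = Monday), the day is Monday.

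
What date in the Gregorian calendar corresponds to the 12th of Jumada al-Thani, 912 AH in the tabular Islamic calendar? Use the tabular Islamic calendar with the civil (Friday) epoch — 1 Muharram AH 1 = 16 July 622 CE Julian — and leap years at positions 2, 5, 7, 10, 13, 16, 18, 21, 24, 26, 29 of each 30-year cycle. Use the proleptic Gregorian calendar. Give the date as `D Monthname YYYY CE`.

Both dates share Julian Day Number 2271427; in the Gregorian calendar that is 9 November 1506 CE.

9 November 1506 CE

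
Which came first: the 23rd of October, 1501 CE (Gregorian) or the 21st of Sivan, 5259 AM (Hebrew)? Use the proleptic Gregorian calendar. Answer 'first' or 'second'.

second

The two dates have Julian Day Numbers 2269584 and 2268717 respectively.
Since 2268717 < 2269584, the second date comes first.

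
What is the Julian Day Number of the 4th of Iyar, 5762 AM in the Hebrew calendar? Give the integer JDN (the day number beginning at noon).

2452381

Equivalently 16 April 2002 (Gregorian).
JDN 2299161 is 15 October 1582 CE (Gregorian); the target day is +153220 days from there, so JDN = 2452381.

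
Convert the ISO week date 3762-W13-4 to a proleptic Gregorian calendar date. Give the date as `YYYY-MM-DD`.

3762-04-01

ISO week 1 of 3762 is the week containing the first Thursday of 3762.
Week 13, day 4 (Thursday) lands on 3762-04-01.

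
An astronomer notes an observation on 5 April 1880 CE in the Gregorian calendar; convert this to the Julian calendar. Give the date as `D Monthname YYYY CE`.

24 March 1880 CE

The Julian–Gregorian offset here is 12 days (Julian trailing).
5 April 1880 Gregorian − 12 days → 24 March 1880 Julian.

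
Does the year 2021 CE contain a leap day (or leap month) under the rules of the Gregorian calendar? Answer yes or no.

no

2021 is not divisible by 4, so it is a common year.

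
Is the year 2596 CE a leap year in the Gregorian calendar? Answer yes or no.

2596 is divisible by 4 and not by 100, so it is a leap year.

yes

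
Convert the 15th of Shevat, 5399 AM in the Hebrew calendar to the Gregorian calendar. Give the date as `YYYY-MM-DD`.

1639-01-20

Julian Day Number of the source date = 2319712.
Converting JDN 2319712 to the Gregorian calendar gives 20 January 1639 CE.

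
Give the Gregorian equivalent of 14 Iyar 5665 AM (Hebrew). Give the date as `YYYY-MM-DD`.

1905-05-19

Julian Day Number of the source date = 2416985.
Converting JDN 2416985 to the Gregorian calendar gives 19 May 1905 CE.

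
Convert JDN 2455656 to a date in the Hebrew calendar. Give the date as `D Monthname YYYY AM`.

29 Adar II 5771 AM

The Gregorian equivalent of JDN 2455656 is 4 April 2011.
In the Hebrew calendar that day is 29 Adar II 5771 AM.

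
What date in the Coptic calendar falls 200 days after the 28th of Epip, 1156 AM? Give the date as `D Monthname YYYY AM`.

13 Meshir 1157 AM

The starting date is JDN 2247221; 2247221 + 200 = 2247421.
JDN 2247421 corresponds to 13 Meshir 1157 AM.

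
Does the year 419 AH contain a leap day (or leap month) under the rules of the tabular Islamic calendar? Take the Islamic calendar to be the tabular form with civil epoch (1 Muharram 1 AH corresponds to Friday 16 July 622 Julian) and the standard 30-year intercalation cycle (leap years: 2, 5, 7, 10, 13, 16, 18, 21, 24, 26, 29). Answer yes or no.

yes

Year 419 AH is year 29 of its 30-year cycle; leap positions are 2, 5, 7, 10, 13, 16, 18, 21, 24, 26, 29, so it is a leap year (355 days).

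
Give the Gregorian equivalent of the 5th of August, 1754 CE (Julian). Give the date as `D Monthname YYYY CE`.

The Julian–Gregorian offset here is 11 days (Julian trailing).
5 August 1754 Julian + 11 days → 16 August 1754 Gregorian.

16 August 1754 CE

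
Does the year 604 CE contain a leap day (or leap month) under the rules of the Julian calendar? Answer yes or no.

604 mod 4 = 0, so it is a leap year in the Julian calendar.

yes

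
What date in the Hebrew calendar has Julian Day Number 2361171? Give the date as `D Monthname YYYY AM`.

14 Av 5512 AM

JDN 2361171 is 25 July 1752 in the Gregorian calendar.
In the Hebrew calendar that day is 14 Av 5512 AM.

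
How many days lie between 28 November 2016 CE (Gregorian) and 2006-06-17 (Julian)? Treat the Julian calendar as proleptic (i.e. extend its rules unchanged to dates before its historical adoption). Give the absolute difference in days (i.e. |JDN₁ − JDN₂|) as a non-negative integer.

First date → JDN 2457721; second date → JDN 2453917.
The interval is |2457721 − 2453917| = 3804 days.

3804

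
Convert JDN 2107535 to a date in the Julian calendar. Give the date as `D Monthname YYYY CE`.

12 February 1058 CE

The proleptic Gregorian equivalent of JDN 2107535 is 18 February 1058.
In the Julian calendar that day is 12 February 1058 CE.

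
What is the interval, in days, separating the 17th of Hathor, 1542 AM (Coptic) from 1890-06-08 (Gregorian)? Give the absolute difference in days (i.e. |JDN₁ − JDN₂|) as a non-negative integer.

JDN of the first date = 2387956.
JDN of the second date = 2411527.
|2411527 − 2387956| = 23571.

23571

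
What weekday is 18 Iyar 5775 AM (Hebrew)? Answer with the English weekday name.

This is JDN 2457150 (7 May 2015 Gregorian).
2457150 ≡ 3 (mod 7); counting from Monday = 0 gives Thursday.

Thursday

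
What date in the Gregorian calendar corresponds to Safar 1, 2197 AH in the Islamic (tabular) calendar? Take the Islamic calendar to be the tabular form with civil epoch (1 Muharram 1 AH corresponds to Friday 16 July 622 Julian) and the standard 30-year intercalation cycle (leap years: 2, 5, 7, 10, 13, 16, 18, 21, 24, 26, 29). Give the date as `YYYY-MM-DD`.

2753-03-28

Julian Day Number of the source date = 2726659.
Converting JDN 2726659 to the Gregorian calendar gives 28 March 2753 CE.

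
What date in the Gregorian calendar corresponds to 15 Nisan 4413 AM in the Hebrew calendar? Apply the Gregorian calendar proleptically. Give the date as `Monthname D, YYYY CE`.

March 22, 653 CE

Julian Day Number of the source date = 1959644.
Converting JDN 1959644 to the Gregorian calendar gives 22 March 653 CE.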